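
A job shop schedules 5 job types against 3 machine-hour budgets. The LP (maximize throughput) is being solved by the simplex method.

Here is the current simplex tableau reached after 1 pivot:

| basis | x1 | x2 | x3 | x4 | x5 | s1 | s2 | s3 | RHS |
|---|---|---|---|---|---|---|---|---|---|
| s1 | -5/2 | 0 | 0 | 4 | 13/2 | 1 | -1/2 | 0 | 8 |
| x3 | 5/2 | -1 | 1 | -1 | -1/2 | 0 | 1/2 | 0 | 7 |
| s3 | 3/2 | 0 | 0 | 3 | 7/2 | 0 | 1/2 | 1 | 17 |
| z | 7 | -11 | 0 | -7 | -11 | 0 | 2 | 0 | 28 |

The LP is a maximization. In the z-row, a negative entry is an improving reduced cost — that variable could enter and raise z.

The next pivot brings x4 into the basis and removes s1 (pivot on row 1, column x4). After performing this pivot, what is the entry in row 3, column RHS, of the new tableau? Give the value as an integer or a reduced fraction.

Pivot element is row 1, column x4: 4.
Normalize row 1: new (row 1, RHS) = 8/4 = 2.
row 3 ← row 3 − 3·(new row 1): 17 − 3·2 = 11.

11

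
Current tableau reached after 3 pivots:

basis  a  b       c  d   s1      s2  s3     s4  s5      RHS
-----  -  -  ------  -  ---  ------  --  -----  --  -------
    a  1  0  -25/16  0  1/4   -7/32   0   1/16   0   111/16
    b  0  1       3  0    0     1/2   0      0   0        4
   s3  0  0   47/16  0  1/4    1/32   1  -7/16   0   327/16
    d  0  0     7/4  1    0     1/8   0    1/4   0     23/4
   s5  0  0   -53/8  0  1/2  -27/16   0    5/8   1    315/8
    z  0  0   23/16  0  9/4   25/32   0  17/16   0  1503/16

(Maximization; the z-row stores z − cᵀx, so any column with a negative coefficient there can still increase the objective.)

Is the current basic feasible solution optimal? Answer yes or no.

yes

No objective-row coefficient is strictly negative, so no entering variable exists; the tableau is optimal.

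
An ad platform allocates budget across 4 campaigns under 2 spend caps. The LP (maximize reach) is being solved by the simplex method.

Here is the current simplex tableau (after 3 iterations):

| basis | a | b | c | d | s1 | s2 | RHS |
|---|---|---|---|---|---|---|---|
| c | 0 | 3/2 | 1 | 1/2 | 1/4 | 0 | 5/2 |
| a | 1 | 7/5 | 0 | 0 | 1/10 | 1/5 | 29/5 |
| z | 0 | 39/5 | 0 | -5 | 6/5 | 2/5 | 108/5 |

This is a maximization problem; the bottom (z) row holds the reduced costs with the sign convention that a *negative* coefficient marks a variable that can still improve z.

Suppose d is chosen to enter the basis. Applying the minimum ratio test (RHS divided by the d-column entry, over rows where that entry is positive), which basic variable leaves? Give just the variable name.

Ratios: row 1 (c): (5/2)/(1/2) = 5; row 2 (a): entry 0 ≤ 0, skip.
Minimum ratio 5 is in the c row, so c leaves.

c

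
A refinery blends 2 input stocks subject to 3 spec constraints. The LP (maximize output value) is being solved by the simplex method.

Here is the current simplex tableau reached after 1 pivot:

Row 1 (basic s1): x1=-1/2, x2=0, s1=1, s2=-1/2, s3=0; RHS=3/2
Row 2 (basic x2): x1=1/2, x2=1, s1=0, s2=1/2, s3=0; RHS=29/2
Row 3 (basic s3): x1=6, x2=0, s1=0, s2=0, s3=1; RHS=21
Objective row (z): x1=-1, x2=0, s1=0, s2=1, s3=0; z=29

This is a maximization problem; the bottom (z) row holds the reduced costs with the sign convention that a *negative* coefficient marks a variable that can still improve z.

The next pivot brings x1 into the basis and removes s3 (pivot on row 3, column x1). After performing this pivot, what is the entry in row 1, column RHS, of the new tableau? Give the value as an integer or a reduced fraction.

13/4

Pivot element is row 3, column x1: 6.
Normalize row 3: new (row 3, RHS) = 21/6 = 7/2.
row 1 ← row 1 − (-1/2)·(new row 3): 3/2 − (-1/2)·(7/2) = 13/4.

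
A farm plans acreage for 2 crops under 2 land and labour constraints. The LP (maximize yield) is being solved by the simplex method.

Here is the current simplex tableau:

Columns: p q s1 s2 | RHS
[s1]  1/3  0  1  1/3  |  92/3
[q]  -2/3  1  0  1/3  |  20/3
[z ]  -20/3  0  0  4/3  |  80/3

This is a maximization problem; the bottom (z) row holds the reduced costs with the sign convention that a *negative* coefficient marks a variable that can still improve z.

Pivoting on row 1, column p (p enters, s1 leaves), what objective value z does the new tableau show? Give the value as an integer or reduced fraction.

Minimum ratio for p: (92/3)/(1/3) = 92.
z changes by −(z-row coeff of p)·ratio = −(-20/3)·92 = 1840/3.
New z = 80/3 + (1840/3) = 640.

640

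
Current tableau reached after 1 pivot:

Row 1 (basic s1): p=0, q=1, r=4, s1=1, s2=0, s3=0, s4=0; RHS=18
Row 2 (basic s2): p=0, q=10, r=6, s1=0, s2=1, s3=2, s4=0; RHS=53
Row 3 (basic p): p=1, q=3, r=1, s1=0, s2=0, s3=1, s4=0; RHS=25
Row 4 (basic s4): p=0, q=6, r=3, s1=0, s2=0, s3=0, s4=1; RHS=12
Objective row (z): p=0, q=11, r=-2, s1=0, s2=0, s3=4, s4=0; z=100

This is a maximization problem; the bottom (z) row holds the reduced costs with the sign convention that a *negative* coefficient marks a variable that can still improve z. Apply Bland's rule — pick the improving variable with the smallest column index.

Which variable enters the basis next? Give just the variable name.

Objective-row coefficients: p: 0, q: 11, r: -2, s1: 0, s2: 0, s3: 4, s4: 0.
Improving columns: r. Bland's rule picks the smallest column index → r.

r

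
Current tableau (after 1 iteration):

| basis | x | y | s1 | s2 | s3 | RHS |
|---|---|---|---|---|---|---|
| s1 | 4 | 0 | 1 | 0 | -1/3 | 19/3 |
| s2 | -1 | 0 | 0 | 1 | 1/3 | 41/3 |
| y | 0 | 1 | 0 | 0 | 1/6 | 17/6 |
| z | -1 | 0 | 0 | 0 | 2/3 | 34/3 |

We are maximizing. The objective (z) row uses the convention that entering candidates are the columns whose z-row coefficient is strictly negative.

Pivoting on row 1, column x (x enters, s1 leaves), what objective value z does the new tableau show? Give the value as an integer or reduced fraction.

Minimum ratio for x: (19/3)/4 = 19/12.
z changes by −(z-row coeff of x)·ratio = −(-1)·(19/12) = 19/12.
New z = 34/3 + (19/12) = 155/12.

155/12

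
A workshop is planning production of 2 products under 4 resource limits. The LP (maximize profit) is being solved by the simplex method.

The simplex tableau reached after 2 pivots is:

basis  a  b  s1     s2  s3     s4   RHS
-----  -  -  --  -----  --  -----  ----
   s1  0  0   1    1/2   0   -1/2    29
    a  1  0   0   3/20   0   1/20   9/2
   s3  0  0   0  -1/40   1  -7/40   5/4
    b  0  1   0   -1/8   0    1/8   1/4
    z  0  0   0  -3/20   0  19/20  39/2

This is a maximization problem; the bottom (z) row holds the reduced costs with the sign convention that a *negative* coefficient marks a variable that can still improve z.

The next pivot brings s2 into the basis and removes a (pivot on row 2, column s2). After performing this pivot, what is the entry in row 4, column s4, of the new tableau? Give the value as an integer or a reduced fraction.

Pivot element is row 2, column s2: 3/20.
Normalize row 2: new (row 2, s4) = (1/20)/(3/20) = 1/3.
row 4 ← row 4 − (-1/8)·(new row 2): 1/8 − (-1/8)·(1/3) = 1/6.

1/6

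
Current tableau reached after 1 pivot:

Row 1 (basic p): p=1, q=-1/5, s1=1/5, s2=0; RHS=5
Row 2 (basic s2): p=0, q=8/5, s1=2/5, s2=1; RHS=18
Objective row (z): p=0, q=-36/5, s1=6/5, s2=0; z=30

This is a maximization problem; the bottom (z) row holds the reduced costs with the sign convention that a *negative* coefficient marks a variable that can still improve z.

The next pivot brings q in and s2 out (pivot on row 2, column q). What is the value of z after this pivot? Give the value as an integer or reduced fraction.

111

Minimum ratio for q: 18/(8/5) = 45/4.
z changes by −(z-row coeff of q)·ratio = −(-36/5)·(45/4) = 81.
New z = 30 + 81 = 111.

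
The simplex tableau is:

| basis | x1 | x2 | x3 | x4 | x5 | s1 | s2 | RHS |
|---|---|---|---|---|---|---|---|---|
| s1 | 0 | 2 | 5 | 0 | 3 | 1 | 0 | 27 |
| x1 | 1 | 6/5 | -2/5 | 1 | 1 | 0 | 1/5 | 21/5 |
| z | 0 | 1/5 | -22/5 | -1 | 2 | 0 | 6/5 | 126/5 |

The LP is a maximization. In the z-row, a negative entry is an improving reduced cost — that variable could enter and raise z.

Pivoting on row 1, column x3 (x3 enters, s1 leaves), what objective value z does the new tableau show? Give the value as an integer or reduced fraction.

Minimum ratio for x3: 27/5 = 27/5.
z changes by −(z-row coeff of x3)·ratio = −(-22/5)·(27/5) = 594/25.
New z = 126/5 + (594/25) = 1224/25.

1224/25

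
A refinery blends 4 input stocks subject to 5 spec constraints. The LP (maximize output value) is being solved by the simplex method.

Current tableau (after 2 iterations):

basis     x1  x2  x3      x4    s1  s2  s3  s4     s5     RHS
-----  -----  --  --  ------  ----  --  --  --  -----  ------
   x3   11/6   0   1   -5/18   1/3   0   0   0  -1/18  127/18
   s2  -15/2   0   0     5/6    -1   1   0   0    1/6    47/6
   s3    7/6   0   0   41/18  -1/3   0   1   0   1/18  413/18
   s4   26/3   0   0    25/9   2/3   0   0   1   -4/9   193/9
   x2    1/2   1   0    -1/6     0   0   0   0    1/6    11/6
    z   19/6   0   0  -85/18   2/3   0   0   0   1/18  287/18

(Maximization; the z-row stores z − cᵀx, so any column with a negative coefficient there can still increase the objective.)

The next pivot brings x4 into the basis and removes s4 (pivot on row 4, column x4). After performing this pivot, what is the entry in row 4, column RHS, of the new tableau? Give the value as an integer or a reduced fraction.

Pivot element is row 4, column x4: 25/9.
Normalize row 4: new (row 4, RHS) = (193/9)/(25/9) = 193/25.
Row 4 is the pivot row, so the entry is 193/25.

193/25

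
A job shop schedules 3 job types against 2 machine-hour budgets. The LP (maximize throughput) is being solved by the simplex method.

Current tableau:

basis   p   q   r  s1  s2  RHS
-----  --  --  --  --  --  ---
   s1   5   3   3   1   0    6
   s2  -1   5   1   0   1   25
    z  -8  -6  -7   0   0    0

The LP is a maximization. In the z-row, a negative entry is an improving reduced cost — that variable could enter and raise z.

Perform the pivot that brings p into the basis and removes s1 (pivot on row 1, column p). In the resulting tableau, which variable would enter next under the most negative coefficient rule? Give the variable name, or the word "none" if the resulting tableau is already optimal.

r

Pivot element 5. New z-row = old z-row − (-8)·(row 1/5).
Updated z-row coefficients: p: 0, q: -6/5, r: -11/5, s1: 8/5, s2: 0.
The most negative is -11/5 in column r, so r would enter next.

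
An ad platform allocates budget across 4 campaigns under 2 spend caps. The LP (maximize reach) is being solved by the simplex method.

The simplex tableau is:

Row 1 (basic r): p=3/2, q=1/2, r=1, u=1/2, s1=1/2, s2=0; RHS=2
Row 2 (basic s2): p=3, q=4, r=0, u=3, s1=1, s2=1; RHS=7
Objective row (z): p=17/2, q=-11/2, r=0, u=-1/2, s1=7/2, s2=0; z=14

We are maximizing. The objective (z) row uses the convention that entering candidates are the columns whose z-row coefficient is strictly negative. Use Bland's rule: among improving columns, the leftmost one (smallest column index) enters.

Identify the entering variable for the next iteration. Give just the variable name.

Objective-row coefficients: p: 17/2, q: -11/2, r: 0, u: -1/2, s1: 7/2, s2: 0.
Improving columns: q, u. Bland's rule picks the smallest column index → q.

q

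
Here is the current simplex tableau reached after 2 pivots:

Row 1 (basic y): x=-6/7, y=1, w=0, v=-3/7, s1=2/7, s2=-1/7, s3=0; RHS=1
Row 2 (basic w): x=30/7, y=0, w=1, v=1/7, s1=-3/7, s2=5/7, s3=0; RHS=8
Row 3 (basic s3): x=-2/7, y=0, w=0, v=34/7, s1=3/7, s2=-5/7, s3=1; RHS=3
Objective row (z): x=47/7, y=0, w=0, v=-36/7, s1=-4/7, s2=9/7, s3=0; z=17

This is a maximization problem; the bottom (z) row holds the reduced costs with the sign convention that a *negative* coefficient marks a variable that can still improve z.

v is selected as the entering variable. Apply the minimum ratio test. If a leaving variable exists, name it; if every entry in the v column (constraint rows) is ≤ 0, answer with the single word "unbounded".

Ratios: row 1 (y): entry -3/7 ≤ 0, skip; row 2 (w): 8/(1/7) = 56; row 3 (s3): 3/(34/7) = 21/34.
Minimum ratio is in the s3 row, so s3 leaves.

s3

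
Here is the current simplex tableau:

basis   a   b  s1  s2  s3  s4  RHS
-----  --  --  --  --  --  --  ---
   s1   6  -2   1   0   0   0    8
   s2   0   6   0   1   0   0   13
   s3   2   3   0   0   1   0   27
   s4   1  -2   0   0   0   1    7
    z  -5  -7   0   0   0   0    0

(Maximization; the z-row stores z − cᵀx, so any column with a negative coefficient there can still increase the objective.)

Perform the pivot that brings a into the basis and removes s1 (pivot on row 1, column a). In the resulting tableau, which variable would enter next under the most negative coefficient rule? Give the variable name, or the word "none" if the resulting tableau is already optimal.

b

Pivot element 6. New z-row = old z-row − (-5)·(row 1/6).
Updated z-row coefficients: a: 0, b: -26/3, s1: 5/6, s2: 0, s3: 0, s4: 0.
The most negative is -26/3 in column b, so b would enter next.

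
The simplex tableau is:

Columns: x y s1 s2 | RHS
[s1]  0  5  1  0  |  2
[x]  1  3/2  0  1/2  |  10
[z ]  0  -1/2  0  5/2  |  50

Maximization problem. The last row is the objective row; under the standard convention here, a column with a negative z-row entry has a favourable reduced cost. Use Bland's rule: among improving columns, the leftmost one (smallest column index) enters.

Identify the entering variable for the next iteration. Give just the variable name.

Objective-row coefficients: x: 0, y: -1/2, s1: 0, s2: 5/2.
Improving columns: y. Bland's rule picks the smallest column index → y.

y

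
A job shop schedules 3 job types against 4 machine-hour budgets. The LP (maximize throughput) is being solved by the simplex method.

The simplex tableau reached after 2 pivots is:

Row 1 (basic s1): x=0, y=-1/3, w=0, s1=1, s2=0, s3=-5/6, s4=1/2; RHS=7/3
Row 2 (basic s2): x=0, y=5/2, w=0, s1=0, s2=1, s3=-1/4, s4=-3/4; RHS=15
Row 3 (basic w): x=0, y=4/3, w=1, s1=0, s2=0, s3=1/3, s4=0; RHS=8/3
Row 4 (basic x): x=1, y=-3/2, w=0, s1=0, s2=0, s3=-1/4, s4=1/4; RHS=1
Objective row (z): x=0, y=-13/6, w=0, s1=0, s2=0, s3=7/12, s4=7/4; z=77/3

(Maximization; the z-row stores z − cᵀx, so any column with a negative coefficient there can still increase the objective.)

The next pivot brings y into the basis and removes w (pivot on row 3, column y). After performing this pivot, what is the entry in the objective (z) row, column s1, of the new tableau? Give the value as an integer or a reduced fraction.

Pivot element is row 3, column y: 4/3.
Normalize row 3: new (row 3, s1) = 0/(4/3) = 0.
z-row ← z-row − (-13/6)·(new row 3): 0 − (-13/6)·0 = 0.

0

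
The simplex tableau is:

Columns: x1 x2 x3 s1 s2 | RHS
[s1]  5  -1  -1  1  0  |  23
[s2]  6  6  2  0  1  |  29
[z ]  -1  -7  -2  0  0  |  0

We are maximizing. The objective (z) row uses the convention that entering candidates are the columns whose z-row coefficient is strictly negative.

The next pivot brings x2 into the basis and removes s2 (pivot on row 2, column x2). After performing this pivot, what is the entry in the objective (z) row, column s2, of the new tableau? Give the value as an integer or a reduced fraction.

Pivot element is row 2, column x2: 6.
Normalize row 2: new (row 2, s2) = 1/6 = 1/6.
z-row ← z-row − (-7)·(new row 2): 0 − (-7)·(1/6) = 7/6.

7/6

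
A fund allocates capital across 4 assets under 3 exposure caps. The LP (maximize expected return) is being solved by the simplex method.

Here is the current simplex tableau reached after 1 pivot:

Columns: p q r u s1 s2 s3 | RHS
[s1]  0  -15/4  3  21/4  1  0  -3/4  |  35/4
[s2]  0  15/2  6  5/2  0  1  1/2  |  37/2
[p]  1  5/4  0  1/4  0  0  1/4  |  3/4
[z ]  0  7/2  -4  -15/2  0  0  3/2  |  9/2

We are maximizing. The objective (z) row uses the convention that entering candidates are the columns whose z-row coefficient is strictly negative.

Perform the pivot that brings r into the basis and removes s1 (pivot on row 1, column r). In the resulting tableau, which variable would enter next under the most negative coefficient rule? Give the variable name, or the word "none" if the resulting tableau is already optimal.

q

Pivot element 3. New z-row = old z-row − (-4)·(row 1/3).
Updated z-row coefficients: p: 0, q: -3/2, r: 0, u: -1/2, s1: 4/3, s2: 0, s3: 1/2.
The most negative is -3/2 in column q, so q would enter next.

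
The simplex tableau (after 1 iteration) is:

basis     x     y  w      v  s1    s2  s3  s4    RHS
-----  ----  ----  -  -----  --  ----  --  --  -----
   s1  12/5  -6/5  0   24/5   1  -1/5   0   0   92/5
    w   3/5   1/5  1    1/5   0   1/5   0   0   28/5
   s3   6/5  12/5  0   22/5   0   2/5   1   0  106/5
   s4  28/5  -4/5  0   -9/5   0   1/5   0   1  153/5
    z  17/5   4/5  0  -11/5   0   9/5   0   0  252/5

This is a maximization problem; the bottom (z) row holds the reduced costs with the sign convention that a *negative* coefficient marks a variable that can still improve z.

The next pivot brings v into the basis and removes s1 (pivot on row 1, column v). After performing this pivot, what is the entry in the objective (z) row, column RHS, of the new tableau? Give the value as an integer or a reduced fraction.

353/6

Pivot element is row 1, column v: 24/5.
Normalize row 1: new (row 1, RHS) = (92/5)/(24/5) = 23/6.
z-row ← z-row − (-11/5)·(new row 1): 252/5 − (-11/5)·(23/6) = 353/6.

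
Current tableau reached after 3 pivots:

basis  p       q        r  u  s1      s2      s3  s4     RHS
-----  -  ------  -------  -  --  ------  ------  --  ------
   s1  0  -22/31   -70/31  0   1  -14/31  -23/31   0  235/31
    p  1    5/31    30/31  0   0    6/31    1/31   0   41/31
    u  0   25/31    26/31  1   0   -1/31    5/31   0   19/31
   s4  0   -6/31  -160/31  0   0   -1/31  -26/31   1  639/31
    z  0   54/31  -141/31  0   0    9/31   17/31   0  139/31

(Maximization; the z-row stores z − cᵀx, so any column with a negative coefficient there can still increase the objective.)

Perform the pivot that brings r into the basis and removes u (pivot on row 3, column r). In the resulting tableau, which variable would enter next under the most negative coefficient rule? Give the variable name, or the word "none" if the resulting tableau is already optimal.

Pivot element 26/31. New z-row = old z-row − (-141/31)·(row 3/(26/31)).
Updated z-row coefficients: p: 0, q: 159/26, r: 0, u: 141/26, s1: 0, s2: 3/26, s3: 37/26, s4: 0.
No coefficient is strictly negative; the tableau after this pivot is optimal.

none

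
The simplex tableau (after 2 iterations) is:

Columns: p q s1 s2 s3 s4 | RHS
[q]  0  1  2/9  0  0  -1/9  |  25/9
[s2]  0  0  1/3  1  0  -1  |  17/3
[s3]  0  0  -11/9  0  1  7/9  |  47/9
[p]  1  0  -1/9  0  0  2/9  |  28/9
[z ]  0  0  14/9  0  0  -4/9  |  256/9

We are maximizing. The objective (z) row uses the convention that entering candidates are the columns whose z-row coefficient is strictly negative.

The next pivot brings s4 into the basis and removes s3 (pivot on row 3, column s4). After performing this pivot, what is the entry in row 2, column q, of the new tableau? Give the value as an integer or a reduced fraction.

0

Pivot element is row 3, column s4: 7/9.
Normalize row 3: new (row 3, q) = 0/(7/9) = 0.
row 2 ← row 2 − (-1)·(new row 3): 0 − (-1)·0 = 0.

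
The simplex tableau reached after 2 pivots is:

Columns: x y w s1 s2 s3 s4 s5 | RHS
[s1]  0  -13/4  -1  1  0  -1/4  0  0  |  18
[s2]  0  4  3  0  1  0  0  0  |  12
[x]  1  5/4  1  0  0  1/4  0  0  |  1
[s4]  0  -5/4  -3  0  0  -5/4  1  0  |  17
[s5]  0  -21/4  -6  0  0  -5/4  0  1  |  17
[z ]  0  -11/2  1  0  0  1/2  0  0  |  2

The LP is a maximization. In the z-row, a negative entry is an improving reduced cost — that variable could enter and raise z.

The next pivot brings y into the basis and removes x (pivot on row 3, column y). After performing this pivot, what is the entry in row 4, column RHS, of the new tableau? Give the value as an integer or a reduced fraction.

18

Pivot element is row 3, column y: 5/4.
Normalize row 3: new (row 3, RHS) = 1/(5/4) = 4/5.
row 4 ← row 4 − (-5/4)·(new row 3): 17 − (-5/4)·(4/5) = 18.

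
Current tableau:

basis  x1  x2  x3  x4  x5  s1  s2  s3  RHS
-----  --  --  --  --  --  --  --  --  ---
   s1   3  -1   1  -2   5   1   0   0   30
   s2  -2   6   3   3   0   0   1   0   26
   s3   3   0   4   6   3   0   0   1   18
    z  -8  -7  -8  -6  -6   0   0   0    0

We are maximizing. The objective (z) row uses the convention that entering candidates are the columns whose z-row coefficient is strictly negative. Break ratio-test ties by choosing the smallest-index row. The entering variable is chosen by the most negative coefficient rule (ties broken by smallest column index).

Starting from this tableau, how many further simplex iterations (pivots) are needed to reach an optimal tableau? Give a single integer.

pivot: x1 in, s3 out → z = 48
pivot: x2 in, s2 out → z = 277/3
No improving column remains; optimal.

2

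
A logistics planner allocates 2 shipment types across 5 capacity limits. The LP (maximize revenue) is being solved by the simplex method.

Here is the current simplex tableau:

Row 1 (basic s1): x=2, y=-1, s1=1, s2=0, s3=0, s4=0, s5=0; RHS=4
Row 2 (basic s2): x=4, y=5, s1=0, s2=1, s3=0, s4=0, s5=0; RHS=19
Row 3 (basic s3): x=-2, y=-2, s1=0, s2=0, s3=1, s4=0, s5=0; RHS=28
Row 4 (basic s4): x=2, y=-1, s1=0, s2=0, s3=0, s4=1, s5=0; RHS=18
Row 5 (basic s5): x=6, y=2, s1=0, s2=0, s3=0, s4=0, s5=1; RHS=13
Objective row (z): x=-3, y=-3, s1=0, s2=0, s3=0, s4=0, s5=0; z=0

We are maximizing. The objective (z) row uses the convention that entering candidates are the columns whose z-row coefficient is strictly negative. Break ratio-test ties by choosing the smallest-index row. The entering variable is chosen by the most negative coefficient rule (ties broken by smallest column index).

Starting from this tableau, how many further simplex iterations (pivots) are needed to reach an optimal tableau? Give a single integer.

pivot: x in, s1 out → z = 6
pivot: y in, s5 out → z = 69/10
pivot: s1 in, s2 out → z = 267/22
No improving column remains; optimal.

3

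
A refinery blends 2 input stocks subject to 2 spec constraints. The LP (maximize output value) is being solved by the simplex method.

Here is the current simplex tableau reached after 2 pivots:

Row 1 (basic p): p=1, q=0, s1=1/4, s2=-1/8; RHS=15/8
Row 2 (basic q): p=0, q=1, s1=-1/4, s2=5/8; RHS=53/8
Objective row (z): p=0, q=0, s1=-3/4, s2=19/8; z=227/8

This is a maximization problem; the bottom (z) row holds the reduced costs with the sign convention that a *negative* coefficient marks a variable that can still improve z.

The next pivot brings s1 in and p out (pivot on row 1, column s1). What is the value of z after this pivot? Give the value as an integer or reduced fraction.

34

Minimum ratio for s1: (15/8)/(1/4) = 15/2.
z changes by −(z-row coeff of s1)·ratio = −(-3/4)·(15/2) = 45/8.
New z = 227/8 + (45/8) = 34.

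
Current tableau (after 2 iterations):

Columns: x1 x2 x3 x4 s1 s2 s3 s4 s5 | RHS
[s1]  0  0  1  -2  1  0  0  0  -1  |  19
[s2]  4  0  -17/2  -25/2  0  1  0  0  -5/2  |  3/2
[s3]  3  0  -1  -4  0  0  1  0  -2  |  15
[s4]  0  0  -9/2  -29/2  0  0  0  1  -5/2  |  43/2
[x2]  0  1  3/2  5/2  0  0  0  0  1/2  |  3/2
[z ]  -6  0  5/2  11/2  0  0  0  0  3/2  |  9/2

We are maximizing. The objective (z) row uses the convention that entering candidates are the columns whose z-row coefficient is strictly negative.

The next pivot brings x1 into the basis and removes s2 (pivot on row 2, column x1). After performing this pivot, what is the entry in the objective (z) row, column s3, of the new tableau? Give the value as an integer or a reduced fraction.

Pivot element is row 2, column x1: 4.
Normalize row 2: new (row 2, s3) = 0/4 = 0.
z-row ← z-row − (-6)·(new row 2): 0 − (-6)·0 = 0.

0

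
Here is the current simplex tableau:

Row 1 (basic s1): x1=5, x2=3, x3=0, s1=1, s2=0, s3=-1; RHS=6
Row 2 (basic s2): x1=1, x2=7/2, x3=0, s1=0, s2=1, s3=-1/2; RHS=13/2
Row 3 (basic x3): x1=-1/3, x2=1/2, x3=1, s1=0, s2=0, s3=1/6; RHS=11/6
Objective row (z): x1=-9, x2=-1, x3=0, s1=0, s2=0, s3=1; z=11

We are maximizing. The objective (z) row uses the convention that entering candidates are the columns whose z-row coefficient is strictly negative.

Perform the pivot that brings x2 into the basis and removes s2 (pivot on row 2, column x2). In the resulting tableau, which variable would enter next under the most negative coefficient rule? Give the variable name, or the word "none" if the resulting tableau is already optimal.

Pivot element 7/2. New z-row = old z-row − (-1)·(row 2/(7/2)).
Updated z-row coefficients: x1: -61/7, x2: 0, x3: 0, s1: 0, s2: 2/7, s3: 6/7.
The most negative is -61/7 in column x1, so x1 would enter next.

x1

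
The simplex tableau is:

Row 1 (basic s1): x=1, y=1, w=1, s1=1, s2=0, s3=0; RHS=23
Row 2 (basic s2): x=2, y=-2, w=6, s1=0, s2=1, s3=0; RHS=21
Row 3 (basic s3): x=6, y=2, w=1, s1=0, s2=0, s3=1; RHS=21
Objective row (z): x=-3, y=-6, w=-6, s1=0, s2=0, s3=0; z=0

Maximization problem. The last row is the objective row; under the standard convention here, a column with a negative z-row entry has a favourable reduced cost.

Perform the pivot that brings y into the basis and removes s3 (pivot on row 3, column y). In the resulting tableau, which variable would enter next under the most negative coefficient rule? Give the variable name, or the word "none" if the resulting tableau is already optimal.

Pivot element 2. New z-row = old z-row − (-6)·(row 3/2).
Updated z-row coefficients: x: 15, y: 0, w: -3, s1: 0, s2: 0, s3: 3.
The most negative is -3 in column w, so w would enter next.

w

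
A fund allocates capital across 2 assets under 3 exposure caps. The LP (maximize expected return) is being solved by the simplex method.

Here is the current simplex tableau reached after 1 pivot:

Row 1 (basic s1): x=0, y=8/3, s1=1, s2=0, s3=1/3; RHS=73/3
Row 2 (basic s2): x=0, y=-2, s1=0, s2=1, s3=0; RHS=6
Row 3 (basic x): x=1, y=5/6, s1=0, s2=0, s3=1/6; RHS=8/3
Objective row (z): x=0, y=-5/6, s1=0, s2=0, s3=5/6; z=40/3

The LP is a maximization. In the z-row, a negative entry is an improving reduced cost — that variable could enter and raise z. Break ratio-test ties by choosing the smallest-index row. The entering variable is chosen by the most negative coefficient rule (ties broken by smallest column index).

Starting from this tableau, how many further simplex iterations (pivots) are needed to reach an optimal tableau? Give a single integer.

1

pivot: y in, x out → z = 16
No improving column remains; optimal.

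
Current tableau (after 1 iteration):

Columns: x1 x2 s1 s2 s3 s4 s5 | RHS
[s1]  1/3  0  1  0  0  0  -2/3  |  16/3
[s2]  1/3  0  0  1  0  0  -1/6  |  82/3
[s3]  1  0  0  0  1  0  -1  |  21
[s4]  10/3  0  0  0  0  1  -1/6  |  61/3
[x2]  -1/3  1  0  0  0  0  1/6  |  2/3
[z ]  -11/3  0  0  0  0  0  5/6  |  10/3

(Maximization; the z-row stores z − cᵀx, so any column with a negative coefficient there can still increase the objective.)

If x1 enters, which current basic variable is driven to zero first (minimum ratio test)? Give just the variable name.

Ratios: row 1 (s1): (16/3)/(1/3) = 16; row 2 (s2): (82/3)/(1/3) = 82; row 3 (s3): 21/1 = 21; row 4 (s4): (61/3)/(10/3) = 61/10; row 5 (x2): entry -1/3 ≤ 0, skip.
Minimum ratio 61/10 is in the s4 row, so s4 leaves.

s4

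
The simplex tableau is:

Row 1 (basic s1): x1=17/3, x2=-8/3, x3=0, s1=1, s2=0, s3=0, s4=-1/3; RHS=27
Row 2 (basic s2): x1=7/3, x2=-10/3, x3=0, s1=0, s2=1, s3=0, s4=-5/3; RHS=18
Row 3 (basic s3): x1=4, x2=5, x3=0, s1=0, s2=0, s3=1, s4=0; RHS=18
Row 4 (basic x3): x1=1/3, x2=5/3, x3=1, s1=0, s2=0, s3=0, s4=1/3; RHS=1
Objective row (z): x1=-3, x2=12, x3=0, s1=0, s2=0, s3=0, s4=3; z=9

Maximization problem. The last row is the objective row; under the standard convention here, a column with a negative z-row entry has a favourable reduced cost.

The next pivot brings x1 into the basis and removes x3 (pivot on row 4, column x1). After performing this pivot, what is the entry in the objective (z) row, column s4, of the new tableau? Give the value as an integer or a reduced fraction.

6

Pivot element is row 4, column x1: 1/3.
Normalize row 4: new (row 4, s4) = (1/3)/(1/3) = 1.
z-row ← z-row − (-3)·(new row 4): 3 − (-3)·1 = 6.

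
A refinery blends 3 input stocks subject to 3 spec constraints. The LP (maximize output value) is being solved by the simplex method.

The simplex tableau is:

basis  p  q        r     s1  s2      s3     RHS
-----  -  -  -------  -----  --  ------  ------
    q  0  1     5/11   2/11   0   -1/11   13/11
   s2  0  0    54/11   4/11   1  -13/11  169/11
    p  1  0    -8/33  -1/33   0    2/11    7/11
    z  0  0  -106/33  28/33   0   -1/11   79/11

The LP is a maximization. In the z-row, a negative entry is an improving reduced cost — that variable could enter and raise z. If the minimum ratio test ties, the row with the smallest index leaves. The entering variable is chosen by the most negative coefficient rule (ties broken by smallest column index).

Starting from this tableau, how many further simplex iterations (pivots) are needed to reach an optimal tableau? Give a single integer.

2

pivot: r in, q out → z = 233/15
pivot: s3 in, p out → z = 45/2
No improving column remains; optimal.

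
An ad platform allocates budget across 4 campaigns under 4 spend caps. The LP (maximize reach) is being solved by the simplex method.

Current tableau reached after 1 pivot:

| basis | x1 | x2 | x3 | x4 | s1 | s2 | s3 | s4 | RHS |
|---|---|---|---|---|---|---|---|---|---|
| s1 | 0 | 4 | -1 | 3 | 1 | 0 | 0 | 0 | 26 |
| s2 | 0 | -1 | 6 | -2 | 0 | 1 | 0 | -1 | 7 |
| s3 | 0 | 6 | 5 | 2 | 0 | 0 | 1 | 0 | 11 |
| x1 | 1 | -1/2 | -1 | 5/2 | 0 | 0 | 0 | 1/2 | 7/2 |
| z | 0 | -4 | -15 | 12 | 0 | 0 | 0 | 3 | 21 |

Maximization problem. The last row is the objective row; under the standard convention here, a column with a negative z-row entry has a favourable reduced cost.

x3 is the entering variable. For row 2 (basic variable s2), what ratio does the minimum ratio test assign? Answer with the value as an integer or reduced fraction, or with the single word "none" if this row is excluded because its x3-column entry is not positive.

Ratio = RHS / (x3 entry) = 7 / 6 = 7/6.

7/6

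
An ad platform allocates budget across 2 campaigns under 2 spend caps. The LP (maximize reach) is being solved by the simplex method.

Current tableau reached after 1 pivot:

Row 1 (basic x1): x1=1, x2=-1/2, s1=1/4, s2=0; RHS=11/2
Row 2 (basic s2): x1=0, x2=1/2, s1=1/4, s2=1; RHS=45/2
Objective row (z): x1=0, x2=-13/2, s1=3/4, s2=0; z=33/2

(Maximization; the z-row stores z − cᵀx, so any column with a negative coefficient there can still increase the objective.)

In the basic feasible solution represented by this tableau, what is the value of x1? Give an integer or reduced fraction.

11/2

x1 is basic (row 1); its value is the RHS of that row: 11/2.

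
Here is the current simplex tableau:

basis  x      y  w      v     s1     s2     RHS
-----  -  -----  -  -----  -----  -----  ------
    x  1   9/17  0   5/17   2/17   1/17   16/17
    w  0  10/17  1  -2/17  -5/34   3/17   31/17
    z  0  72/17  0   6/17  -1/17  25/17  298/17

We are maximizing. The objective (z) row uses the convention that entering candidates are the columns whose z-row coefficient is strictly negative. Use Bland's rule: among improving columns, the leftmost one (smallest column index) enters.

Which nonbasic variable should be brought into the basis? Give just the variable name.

s1

Objective-row coefficients: x: 0, y: 72/17, w: 0, v: 6/17, s1: -1/17, s2: 25/17.
Improving columns: s1. Bland's rule picks the smallest column index → s1.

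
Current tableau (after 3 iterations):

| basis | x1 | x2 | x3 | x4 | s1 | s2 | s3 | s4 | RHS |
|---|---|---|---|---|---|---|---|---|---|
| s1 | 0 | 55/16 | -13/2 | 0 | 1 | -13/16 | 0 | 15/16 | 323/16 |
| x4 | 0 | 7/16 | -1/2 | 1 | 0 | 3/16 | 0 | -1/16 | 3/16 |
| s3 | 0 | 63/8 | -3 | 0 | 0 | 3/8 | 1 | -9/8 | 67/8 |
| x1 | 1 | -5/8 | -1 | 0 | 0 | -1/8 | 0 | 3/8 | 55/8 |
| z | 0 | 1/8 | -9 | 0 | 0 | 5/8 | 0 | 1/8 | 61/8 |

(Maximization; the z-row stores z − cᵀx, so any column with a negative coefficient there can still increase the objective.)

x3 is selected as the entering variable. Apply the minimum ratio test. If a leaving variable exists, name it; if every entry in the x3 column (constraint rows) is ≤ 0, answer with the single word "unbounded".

unbounded

x3-column entries: row 1: -13/2, row 2: -1/2, row 3: -3, row 4: -1. All ≤ 0, so x3 can increase without bound; the LP is unbounded in this direction.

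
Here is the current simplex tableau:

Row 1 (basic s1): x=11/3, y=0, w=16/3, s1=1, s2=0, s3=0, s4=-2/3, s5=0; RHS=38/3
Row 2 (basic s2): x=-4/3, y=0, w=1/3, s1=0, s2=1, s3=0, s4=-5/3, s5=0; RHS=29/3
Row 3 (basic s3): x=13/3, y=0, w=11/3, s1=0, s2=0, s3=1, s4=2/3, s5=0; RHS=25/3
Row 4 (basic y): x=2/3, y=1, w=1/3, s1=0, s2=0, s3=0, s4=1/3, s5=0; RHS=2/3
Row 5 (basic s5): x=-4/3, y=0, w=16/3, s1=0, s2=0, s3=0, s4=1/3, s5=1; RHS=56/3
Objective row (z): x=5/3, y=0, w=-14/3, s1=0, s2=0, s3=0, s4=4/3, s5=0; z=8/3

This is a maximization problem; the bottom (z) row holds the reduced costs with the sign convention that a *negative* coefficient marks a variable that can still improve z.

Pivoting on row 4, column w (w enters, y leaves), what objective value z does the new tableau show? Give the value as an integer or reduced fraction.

12

Minimum ratio for w: (2/3)/(1/3) = 2.
z changes by −(z-row coeff of w)·ratio = −(-14/3)·2 = 28/3.
New z = 8/3 + (28/3) = 12.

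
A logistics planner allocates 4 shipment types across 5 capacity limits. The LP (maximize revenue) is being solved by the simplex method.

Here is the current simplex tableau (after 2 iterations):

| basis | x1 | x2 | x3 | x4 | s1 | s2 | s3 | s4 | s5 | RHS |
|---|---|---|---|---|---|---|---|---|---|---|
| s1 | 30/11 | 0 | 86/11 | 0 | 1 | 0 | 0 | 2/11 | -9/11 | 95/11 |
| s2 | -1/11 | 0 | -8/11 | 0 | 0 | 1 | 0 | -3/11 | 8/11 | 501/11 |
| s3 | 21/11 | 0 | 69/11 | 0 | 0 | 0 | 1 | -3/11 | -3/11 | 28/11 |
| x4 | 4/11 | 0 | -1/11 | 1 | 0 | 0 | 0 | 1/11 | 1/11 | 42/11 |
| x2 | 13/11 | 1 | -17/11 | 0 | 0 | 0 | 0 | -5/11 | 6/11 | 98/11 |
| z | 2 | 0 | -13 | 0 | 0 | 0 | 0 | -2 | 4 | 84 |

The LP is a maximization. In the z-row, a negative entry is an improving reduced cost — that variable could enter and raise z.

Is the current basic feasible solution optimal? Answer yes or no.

Column x3 has objective-row coefficient -13, which is negative; an improving pivot exists, so not yet optimal.

no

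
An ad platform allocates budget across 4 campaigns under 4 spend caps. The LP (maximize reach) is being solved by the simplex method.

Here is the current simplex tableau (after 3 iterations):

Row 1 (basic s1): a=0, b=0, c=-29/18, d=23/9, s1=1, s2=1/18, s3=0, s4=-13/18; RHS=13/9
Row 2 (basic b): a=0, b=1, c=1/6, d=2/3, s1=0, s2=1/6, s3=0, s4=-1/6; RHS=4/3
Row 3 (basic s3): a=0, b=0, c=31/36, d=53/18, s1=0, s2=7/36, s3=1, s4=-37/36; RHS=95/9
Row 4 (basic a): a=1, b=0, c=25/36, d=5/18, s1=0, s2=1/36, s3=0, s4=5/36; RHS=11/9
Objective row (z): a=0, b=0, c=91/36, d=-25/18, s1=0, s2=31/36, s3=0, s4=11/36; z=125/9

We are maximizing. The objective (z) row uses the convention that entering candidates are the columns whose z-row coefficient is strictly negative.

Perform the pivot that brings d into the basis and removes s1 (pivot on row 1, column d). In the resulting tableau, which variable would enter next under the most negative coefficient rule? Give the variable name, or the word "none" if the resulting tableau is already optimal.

s4

Pivot element 23/9. New z-row = old z-row − (-25/18)·(row 1/(23/9)).
Updated z-row coefficients: a: 0, b: 0, c: 38/23, d: 0, s1: 25/46, s2: 41/46, s3: 0, s4: -2/23.
The most negative is -2/23 in column s4, so s4 would enter next.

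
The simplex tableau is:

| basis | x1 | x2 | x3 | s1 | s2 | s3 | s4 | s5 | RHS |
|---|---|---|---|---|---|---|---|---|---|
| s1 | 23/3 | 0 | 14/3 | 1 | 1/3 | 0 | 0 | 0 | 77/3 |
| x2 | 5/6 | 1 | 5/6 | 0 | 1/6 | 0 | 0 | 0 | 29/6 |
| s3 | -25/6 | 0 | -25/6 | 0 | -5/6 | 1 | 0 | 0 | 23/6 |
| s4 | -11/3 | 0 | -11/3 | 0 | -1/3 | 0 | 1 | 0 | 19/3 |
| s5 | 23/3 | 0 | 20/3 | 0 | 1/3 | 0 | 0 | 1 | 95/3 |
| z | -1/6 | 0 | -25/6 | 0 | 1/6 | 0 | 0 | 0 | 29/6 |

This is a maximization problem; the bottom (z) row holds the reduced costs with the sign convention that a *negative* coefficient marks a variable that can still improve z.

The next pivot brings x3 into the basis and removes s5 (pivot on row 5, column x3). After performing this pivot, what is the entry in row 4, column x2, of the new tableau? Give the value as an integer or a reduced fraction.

0

Pivot element is row 5, column x3: 20/3.
Normalize row 5: new (row 5, x2) = 0/(20/3) = 0.
row 4 ← row 4 − (-11/3)·(new row 5): 0 − (-11/3)·0 = 0.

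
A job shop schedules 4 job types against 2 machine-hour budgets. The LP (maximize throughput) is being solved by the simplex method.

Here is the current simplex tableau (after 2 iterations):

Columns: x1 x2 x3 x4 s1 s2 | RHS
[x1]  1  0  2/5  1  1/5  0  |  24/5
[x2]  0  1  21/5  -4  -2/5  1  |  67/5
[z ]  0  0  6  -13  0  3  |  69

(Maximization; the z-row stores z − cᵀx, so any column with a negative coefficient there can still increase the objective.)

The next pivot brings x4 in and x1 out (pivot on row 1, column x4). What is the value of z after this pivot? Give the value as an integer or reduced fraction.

657/5

Minimum ratio for x4: (24/5)/1 = 24/5.
z changes by −(z-row coeff of x4)·ratio = −(-13)·(24/5) = 312/5.
New z = 69 + (312/5) = 657/5.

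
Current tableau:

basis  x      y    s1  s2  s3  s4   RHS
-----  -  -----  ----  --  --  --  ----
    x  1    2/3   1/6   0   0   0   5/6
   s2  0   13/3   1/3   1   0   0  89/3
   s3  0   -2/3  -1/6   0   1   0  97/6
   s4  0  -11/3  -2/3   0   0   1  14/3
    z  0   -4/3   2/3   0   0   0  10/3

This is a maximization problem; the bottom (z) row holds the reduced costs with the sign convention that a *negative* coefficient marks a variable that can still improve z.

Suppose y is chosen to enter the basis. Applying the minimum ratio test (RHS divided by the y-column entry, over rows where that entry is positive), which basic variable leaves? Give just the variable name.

x

Ratios: row 1 (x): (5/6)/(2/3) = 5/4; row 2 (s2): (89/3)/(13/3) = 89/13; row 3 (s3): entry -2/3 ≤ 0, skip; row 4 (s4): entry -11/3 ≤ 0, skip.
Minimum ratio 5/4 is in the x row, so x leaves.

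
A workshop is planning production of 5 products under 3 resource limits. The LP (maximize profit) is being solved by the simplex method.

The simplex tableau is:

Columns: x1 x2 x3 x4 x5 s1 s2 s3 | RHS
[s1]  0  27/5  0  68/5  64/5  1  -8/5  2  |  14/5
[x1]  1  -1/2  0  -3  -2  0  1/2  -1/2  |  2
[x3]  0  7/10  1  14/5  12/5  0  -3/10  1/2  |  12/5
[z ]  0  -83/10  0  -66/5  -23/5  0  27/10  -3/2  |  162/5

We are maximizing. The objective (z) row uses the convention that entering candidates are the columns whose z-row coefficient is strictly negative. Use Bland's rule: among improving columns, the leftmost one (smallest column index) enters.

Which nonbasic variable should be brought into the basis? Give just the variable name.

Objective-row coefficients: x1: 0, x2: -83/10, x3: 0, x4: -66/5, x5: -23/5, s1: 0, s2: 27/10, s3: -3/2.
Improving columns: x2, x4, x5, s3. Bland's rule picks the smallest column index → x2.

x2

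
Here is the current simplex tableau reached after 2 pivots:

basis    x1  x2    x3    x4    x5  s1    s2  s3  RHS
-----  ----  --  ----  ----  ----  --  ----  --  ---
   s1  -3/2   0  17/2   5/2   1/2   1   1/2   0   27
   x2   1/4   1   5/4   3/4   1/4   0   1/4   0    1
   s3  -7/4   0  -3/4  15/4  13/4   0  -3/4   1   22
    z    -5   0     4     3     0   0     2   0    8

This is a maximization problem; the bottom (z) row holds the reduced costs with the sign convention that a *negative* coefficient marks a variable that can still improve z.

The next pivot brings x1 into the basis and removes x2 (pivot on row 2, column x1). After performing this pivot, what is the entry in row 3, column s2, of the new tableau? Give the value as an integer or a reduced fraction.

Pivot element is row 2, column x1: 1/4.
Normalize row 2: new (row 2, s2) = (1/4)/(1/4) = 1.
row 3 ← row 3 − (-7/4)·(new row 2): -3/4 − (-7/4)·1 = 1.

1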